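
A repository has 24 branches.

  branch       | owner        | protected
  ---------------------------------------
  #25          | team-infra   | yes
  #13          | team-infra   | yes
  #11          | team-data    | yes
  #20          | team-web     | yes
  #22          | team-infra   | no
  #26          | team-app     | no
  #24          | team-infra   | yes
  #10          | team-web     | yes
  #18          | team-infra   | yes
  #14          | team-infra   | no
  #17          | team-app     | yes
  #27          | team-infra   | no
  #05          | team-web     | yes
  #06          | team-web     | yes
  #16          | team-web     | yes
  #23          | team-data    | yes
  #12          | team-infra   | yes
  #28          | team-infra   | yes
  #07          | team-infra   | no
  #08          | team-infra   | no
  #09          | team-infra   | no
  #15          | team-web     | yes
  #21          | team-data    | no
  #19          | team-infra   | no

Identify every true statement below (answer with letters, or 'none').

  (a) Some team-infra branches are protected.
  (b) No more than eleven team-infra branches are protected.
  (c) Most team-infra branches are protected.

(a), (b)

|A| = 13, |A ∩ B| = 6, |A ∖ B| = 7.
(a) A ∩ B ≠ ∅ (|A ∩ B| ≥ 1): holds.
(b) |A ∩ B| ≤ 11: holds.
(c) |A ∩ B| > |A ∖ B|: fails.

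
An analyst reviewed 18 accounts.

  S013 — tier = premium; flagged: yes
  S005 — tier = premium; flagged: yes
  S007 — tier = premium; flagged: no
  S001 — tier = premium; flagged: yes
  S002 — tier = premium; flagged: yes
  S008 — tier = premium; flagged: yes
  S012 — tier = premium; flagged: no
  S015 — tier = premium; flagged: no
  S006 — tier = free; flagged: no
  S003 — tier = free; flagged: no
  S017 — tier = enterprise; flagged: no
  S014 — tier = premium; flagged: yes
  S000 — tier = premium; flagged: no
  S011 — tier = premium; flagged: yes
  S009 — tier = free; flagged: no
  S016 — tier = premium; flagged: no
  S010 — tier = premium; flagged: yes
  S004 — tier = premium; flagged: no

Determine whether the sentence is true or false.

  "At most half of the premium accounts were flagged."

False

Truth condition: |A ∩ B| ≤ |A ∖ B|.
A (the restrictor) = {S013, S005, S007, S001, S002, S008, S012, S015, S014, S000, S011, S016, S010, S004}, |A| = 14.
A ∩ B = {S013, S005, S001, S002, S008, S014, S011, S010}, so |A ∩ B| = 8.
A ∖ B = {S007, S012, S015, S000, S016, S004}, so |A ∖ B| = 6.
8 > 6, so the statement is false.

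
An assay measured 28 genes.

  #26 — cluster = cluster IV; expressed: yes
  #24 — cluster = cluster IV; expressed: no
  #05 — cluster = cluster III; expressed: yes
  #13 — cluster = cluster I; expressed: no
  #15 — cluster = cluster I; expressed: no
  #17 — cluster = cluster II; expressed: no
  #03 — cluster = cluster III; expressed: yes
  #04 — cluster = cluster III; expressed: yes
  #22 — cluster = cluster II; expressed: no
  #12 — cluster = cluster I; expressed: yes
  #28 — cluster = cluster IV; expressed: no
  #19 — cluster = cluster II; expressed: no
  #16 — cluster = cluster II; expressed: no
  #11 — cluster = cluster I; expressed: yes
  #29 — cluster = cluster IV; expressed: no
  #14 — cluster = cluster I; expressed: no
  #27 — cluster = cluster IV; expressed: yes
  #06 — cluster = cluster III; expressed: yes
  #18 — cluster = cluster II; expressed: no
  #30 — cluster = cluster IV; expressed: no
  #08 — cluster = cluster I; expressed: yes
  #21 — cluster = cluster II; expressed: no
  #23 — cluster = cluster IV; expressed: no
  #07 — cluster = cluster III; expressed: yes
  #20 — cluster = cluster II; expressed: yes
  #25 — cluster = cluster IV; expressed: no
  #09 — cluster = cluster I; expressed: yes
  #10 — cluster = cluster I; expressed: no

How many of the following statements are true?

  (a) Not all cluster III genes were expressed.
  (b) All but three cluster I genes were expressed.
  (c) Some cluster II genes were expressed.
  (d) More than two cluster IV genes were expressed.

1

(a) cluster III: |A| = 5, |A ∩ B| = 5; needs A ⊄ B (|A ∖ B| ≥ 1) — false.
(b) cluster I: |A| = 8, |A ∩ B| = 4; needs |A ∖ B| = 3 — false.
(c) cluster II: |A| = 7, |A ∩ B| = 1; needs A ∩ B ≠ ∅ (|A ∩ B| ≥ 1) — true.
(d) cluster IV: |A| = 8, |A ∩ B| = 2; needs |A ∩ B| > 2 — false.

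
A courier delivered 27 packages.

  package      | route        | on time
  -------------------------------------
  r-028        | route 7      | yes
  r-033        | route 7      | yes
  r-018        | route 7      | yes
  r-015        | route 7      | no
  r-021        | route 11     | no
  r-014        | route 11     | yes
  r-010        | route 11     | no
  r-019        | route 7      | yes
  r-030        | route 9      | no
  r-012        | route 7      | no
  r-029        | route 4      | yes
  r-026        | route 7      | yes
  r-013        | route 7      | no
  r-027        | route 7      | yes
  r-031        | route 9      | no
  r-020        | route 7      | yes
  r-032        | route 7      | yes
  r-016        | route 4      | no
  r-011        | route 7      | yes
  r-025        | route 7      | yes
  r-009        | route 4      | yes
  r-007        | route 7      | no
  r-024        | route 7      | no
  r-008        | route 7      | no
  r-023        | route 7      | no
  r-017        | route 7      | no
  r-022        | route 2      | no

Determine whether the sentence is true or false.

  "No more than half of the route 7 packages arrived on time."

Truth condition: |A ∩ B| ≤ |A ∖ B|.
|A| = 18, |A ∩ B| = 10, |A ∖ B| = 8.
10 > 8, so the statement is false.

False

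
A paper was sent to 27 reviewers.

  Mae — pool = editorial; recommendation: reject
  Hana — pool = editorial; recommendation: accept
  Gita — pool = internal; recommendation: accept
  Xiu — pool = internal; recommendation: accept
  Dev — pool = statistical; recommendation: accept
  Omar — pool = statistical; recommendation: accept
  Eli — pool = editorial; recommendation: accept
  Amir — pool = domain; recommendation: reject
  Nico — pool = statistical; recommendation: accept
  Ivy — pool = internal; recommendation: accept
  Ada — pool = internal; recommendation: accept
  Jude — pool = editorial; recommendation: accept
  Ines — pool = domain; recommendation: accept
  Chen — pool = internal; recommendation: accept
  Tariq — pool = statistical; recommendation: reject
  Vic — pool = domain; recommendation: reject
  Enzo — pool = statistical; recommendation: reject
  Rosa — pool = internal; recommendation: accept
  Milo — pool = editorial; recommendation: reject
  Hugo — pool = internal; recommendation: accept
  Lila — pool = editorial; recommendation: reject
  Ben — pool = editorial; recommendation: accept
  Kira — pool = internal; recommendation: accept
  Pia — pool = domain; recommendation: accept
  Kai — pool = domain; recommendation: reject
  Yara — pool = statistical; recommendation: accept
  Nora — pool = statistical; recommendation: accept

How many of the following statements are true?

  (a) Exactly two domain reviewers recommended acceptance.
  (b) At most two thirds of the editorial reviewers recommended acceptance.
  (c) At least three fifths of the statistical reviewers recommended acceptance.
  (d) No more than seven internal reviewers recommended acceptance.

(a) domain: |A| = 5, |A ∩ B| = 2; needs |A ∩ B| = 2 — true.
(b) editorial: |A| = 7, |A ∩ B| = 4; needs |A ∩ B| / |A| ≤ 2/3 — true.
(c) statistical: |A| = 7, |A ∩ B| = 5; needs |A ∩ B| / |A| ≥ 3/5 — true.
(d) internal: |A| = 8, |A ∩ B| = 8; needs |A ∩ B| ≤ 7 — false.

3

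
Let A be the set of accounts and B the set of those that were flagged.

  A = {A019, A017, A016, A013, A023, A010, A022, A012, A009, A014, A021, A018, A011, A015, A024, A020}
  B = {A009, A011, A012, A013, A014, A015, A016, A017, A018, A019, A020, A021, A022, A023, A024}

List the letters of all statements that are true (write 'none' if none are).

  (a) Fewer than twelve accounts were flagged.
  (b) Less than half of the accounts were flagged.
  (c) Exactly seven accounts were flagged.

none

|A| = 16, |A ∩ B| = 15, |A ∖ B| = 1.
(a) |A ∩ B| < 12: fails.
(b) |A ∩ B| < |A ∖ B|: fails.
(c) |A ∩ B| = 7: fails.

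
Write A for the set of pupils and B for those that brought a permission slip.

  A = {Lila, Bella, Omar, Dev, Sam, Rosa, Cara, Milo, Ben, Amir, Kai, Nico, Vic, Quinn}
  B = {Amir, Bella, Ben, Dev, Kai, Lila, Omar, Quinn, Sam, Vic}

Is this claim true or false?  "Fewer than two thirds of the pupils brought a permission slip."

False

'Fewer than two thirds of the pupils brought a permission slip' holds iff |A ∩ B| / |A| < 2/3.
A (the restrictor) = {Lila, Bella, Omar, Dev, Sam, Rosa, Cara, Milo, Ben, Amir, Kai, Nico, Vic, Quinn}, |A| = 14.
A ∩ B = {Lila, Bella, Omar, Dev, Sam, Ben, Amir, Kai, Vic, Quinn}, so |A ∩ B| = 10.
A ∖ B = {Rosa, Cara, Milo, Nico}, so |A ∖ B| = 4.
|A ∩ B|/|A| = 10/14, so the statement is false.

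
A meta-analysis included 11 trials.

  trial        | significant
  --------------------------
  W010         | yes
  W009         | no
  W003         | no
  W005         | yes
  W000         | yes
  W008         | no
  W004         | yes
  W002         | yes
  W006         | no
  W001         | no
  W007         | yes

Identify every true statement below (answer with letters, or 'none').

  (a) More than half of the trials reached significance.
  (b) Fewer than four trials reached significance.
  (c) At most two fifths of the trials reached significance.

|A| = 11, |A ∩ B| = 6, |A ∖ B| = 5.
(a) |A ∩ B| > |A ∖ B|: holds.
(b) |A ∩ B| < 4: fails.
(c) |A ∩ B| / |A| ≤ 2/5: fails.

(a)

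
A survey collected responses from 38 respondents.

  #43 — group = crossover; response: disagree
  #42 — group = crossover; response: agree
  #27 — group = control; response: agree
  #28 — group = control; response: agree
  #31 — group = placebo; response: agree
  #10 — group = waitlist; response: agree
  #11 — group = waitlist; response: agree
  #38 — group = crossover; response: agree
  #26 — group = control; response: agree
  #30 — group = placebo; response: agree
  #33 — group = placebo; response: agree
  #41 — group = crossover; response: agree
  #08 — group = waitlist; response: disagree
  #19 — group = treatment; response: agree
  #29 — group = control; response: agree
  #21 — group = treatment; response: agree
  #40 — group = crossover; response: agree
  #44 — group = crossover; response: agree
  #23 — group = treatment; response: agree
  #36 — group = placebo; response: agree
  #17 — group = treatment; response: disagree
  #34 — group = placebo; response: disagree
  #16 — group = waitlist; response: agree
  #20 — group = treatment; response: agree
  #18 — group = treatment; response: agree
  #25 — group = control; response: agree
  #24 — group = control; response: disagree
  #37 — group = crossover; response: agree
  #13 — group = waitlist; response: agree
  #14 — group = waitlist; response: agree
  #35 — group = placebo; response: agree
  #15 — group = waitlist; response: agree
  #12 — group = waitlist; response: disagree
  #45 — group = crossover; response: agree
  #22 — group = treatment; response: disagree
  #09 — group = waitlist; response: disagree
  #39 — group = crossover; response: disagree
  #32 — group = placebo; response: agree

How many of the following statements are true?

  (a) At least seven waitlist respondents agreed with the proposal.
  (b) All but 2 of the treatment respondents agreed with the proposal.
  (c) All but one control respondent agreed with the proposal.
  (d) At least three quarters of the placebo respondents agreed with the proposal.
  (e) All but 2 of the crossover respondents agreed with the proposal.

(a) waitlist: |A| = 9, |A ∩ B| = 6; needs |A ∩ B| ≥ 7 — false.
(b) treatment: |A| = 7, |A ∩ B| = 5; needs |A ∖ B| = 2 — true.
(c) control: |A| = 6, |A ∩ B| = 5; needs |A ∖ B| = 1 — true.
(d) placebo: |A| = 7, |A ∩ B| = 6; needs |A ∩ B| / |A| ≥ 3/4 — true.
(e) crossover: |A| = 9, |A ∩ B| = 7; needs |A ∖ B| = 2 — true.

4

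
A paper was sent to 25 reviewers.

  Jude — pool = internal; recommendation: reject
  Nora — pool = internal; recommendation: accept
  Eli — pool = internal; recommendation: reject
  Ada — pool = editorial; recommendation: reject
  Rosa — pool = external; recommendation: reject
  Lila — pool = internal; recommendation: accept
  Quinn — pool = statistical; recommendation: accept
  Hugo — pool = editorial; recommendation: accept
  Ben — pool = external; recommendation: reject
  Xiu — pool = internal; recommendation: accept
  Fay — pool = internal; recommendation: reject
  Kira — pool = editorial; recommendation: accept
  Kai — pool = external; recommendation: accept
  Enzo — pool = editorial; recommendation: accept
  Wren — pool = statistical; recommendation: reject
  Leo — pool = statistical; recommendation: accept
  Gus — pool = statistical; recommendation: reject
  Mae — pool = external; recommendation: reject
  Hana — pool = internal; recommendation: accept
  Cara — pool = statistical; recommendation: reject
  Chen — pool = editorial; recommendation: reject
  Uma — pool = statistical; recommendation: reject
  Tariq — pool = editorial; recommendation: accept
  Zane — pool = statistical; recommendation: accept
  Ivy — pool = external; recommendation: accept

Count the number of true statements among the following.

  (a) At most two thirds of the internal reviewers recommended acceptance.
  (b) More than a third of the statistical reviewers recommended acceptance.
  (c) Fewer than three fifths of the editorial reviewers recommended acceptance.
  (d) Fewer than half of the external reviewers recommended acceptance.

3

(a) internal: |A| = 7, |A ∩ B| = 4; needs |A ∩ B| / |A| ≤ 2/3 — true.
(b) statistical: |A| = 7, |A ∩ B| = 3; needs |A ∩ B| / |A| > 1/3 — true.
(c) editorial: |A| = 6, |A ∩ B| = 4; needs |A ∩ B| / |A| < 3/5 — false.
(d) external: |A| = 5, |A ∩ B| = 2; needs |A ∩ B| < |A ∖ B| — true.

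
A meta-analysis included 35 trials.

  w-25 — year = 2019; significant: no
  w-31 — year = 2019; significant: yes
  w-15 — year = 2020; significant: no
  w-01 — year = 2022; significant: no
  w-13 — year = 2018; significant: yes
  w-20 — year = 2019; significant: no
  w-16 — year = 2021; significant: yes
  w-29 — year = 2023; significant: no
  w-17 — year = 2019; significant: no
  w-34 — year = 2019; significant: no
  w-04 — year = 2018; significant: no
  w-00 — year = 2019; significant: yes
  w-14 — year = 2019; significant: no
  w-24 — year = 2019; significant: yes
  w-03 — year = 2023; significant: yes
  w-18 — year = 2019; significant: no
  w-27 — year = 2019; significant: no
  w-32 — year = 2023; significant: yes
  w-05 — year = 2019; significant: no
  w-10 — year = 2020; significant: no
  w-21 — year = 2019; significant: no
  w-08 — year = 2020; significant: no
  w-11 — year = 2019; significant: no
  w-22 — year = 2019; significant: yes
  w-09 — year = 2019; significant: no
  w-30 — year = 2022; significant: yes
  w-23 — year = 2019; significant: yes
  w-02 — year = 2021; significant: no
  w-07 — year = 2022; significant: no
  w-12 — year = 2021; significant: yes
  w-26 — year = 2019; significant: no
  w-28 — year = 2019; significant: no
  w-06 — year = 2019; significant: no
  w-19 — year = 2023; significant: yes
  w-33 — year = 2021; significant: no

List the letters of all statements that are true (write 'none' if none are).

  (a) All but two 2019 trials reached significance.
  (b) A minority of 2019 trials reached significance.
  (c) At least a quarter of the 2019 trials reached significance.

(b), (c)

|A| = 19, |A ∩ B| = 5, |A ∖ B| = 14.
(a) |A ∖ B| = 2: fails.
(b) |A ∩ B| < |A ∖ B|: holds.
(c) |A ∩ B| / |A| ≥ 1/4: holds.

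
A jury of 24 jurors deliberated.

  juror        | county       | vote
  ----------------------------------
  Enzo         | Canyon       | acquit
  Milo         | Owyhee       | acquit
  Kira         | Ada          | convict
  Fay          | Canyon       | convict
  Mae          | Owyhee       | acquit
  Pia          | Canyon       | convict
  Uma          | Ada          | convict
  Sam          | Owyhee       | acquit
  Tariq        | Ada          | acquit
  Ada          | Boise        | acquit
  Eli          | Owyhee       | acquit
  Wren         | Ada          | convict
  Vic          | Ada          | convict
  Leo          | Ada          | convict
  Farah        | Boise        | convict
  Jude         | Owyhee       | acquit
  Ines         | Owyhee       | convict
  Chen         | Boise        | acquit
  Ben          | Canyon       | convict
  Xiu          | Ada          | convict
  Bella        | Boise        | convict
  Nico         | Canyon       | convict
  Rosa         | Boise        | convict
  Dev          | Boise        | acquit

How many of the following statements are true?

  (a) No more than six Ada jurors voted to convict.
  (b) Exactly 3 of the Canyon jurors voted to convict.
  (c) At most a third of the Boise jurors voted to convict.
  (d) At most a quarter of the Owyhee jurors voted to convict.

2

(a) Ada: |A| = 7, |A ∩ B| = 6; needs |A ∩ B| ≤ 6 — true.
(b) Canyon: |A| = 5, |A ∩ B| = 4; needs |A ∩ B| = 3 — false.
(c) Boise: |A| = 6, |A ∩ B| = 3; needs |A ∩ B| / |A| ≤ 1/3 — false.
(d) Owyhee: |A| = 6, |A ∩ B| = 1; needs |A ∩ B| / |A| ≤ 1/4 — true.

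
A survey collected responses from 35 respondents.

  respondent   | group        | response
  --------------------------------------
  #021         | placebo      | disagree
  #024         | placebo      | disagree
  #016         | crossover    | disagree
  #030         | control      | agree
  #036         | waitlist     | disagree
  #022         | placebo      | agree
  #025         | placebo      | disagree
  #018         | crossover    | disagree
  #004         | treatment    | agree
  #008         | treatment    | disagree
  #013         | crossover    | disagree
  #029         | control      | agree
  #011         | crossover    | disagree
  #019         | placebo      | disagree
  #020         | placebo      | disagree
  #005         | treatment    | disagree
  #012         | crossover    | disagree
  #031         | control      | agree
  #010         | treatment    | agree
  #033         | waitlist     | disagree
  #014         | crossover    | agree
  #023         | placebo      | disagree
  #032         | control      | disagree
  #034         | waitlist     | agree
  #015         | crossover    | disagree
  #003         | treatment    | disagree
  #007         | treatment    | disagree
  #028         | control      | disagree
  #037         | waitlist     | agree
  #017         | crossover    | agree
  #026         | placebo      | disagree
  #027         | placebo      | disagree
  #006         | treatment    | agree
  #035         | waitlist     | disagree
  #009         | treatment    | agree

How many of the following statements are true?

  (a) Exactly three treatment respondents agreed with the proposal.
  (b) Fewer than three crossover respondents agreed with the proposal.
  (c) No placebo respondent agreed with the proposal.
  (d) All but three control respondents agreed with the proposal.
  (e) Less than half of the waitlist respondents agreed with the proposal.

2

(a) treatment: |A| = 8, |A ∩ B| = 4; needs |A ∩ B| = 3 — false.
(b) crossover: |A| = 8, |A ∩ B| = 2; needs |A ∩ B| < 3 — true.
(c) placebo: |A| = 9, |A ∩ B| = 1; needs A ∩ B = ∅ (|A ∩ B| = 0) — false.
(d) control: |A| = 5, |A ∩ B| = 3; needs |A ∖ B| = 3 — false.
(e) waitlist: |A| = 5, |A ∩ B| = 2; needs |A ∩ B| < |A ∖ B| — true.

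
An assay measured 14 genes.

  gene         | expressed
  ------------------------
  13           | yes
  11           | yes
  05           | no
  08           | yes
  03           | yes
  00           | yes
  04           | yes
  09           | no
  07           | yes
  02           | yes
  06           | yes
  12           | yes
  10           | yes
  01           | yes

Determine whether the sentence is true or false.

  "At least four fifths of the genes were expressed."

The determiner here denotes the relation: |A ∩ B| / |A| ≥ 4/5.
A (the restrictor) = {13, 11, 05, 08, 03, 00, 04, 09, 07, 02, 06, 12, 10, 01}, |A| = 14.
A ∩ B = {13, 11, 08, 03, 00, 04, 07, 02, 06, 12, 10, 01}, so |A ∩ B| = 12.
A ∖ B = {05, 09}, so |A ∖ B| = 2.
|A ∩ B|/|A| = 12/14, so the statement is true.

True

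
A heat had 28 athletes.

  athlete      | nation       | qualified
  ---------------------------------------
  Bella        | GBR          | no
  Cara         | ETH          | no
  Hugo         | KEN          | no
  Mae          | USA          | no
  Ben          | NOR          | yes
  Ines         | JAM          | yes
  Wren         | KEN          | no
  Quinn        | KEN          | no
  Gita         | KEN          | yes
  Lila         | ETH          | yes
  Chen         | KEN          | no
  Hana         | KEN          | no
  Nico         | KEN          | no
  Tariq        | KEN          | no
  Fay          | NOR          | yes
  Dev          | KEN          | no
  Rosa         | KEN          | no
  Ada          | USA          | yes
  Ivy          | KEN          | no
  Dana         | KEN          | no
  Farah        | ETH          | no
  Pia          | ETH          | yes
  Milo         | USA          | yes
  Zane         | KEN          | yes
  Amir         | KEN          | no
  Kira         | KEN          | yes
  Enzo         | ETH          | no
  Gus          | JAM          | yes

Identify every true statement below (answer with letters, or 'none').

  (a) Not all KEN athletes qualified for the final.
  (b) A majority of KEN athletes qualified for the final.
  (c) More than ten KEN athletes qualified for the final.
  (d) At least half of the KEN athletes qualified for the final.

(a)

|A| = 15, |A ∩ B| = 3, |A ∖ B| = 12.
(a) A ⊄ B (|A ∖ B| ≥ 1): holds.
(b) |A ∩ B| > |A ∖ B|: fails.
(c) |A ∩ B| > 10: fails.
(d) |A ∩ B| ≥ |A ∖ B|: fails.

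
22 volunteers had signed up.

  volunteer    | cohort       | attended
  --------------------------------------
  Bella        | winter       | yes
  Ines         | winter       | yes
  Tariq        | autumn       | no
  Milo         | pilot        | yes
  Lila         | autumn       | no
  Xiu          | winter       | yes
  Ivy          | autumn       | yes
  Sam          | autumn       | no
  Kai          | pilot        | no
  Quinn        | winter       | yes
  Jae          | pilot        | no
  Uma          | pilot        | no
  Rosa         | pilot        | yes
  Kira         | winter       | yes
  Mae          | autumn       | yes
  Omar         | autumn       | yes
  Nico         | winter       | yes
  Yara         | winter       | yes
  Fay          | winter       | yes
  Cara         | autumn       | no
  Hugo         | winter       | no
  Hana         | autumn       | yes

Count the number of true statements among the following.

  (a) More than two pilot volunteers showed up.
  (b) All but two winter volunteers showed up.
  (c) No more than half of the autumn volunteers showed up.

1

(a) pilot: |A| = 5, |A ∩ B| = 2; needs |A ∩ B| > 2 — false.
(b) winter: |A| = 9, |A ∩ B| = 8; needs |A ∖ B| = 2 — false.
(c) autumn: |A| = 8, |A ∩ B| = 4; needs |A ∩ B| ≤ |A ∖ B| — true.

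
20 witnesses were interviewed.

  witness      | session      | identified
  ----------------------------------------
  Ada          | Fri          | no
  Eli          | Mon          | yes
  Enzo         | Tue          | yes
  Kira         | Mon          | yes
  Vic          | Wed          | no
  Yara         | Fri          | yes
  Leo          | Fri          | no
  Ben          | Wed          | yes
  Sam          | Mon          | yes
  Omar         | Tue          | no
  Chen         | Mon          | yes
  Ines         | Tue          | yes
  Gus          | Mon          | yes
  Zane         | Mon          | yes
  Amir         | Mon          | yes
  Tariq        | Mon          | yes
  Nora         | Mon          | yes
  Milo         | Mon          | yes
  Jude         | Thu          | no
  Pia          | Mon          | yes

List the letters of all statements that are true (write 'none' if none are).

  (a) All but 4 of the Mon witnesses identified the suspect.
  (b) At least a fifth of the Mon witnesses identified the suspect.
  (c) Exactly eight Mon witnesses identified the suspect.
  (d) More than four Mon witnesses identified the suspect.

(b), (d)

|A| = 11, |A ∩ B| = 11, |A ∖ B| = 0.
(a) |A ∖ B| = 4: fails.
(b) |A ∩ B| / |A| ≥ 1/5: holds.
(c) |A ∩ B| = 8: fails.
(d) |A ∩ B| > 4: holds.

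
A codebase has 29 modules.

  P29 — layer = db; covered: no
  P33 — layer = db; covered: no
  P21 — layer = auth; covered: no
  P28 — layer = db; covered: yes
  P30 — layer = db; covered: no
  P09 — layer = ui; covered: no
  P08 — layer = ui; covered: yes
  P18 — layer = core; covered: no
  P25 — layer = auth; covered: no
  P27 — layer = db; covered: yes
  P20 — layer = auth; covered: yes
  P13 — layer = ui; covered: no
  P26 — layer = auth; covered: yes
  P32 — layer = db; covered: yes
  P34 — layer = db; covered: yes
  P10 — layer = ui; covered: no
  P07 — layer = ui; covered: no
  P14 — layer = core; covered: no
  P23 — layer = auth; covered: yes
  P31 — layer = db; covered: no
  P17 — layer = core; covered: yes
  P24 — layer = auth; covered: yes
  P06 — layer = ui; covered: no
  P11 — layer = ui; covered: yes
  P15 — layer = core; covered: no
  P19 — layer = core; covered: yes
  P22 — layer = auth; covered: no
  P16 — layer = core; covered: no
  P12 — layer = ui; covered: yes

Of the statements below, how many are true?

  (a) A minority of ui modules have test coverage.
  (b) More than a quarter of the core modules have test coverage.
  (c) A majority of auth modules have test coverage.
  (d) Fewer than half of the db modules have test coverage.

(a) ui: |A| = 8, |A ∩ B| = 3; needs |A ∩ B| < |A ∖ B| — true.
(b) core: |A| = 6, |A ∩ B| = 2; needs |A ∩ B| / |A| > 1/4 — true.
(c) auth: |A| = 7, |A ∩ B| = 4; needs |A ∩ B| > |A ∖ B| — true.
(d) db: |A| = 8, |A ∩ B| = 4; needs |A ∩ B| < |A ∖ B| — false.

3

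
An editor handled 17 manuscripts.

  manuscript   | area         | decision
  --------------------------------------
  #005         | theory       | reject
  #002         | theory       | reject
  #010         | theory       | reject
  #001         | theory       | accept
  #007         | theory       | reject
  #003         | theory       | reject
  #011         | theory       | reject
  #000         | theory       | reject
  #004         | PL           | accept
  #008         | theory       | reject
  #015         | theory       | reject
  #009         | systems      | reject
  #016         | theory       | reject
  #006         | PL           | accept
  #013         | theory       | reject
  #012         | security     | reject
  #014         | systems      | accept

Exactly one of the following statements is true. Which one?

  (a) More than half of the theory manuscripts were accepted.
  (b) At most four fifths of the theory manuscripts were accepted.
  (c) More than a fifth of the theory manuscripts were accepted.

|A| = 12, |A ∩ B| = 1, |A ∖ B| = 11.
(a) requires |A ∩ B| > |A ∖ B|: false.
(b) requires |A ∩ B| / |A| ≤ 4/5: true.
(c) requires |A ∩ B| / |A| > 1/5: false.

(b)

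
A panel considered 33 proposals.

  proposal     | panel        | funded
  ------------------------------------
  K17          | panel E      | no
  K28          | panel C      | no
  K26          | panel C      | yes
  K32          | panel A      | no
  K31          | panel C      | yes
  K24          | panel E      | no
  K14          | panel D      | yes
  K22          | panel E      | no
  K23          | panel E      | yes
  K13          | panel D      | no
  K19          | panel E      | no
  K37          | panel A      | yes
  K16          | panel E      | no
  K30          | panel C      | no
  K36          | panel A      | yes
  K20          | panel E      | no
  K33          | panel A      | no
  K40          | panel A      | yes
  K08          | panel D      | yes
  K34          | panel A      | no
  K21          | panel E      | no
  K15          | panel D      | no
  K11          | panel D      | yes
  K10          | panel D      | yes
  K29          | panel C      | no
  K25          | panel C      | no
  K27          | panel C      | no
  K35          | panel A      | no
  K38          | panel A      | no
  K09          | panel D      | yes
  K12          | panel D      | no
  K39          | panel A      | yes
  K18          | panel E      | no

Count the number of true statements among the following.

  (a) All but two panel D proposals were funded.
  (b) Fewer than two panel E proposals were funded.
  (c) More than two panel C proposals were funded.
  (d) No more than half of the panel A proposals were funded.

(a) panel D: |A| = 8, |A ∩ B| = 5; needs |A ∖ B| = 2 — false.
(b) panel E: |A| = 9, |A ∩ B| = 1; needs |A ∩ B| < 2 — true.
(c) panel C: |A| = 7, |A ∩ B| = 2; needs |A ∩ B| > 2 — false.
(d) panel A: |A| = 9, |A ∩ B| = 4; needs |A ∩ B| ≤ |A ∖ B| — true.

2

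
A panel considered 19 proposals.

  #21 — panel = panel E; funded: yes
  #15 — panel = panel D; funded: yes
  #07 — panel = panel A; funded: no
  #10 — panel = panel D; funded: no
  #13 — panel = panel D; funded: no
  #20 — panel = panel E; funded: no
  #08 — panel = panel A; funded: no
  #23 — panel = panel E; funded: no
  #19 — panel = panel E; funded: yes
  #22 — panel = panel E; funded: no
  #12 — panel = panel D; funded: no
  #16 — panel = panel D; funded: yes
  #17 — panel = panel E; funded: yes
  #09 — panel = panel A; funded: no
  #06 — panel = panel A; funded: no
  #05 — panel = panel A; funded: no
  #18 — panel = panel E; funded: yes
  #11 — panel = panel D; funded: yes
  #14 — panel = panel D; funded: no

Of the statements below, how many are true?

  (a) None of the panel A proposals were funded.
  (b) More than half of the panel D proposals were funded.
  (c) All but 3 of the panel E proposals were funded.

(a) panel A: |A| = 5, |A ∩ B| = 0; needs A ∩ B = ∅ (|A ∩ B| = 0) — true.
(b) panel D: |A| = 7, |A ∩ B| = 3; needs |A ∩ B| > |A ∖ B| — false.
(c) panel E: |A| = 7, |A ∩ B| = 4; needs |A ∖ B| = 3 — true.

2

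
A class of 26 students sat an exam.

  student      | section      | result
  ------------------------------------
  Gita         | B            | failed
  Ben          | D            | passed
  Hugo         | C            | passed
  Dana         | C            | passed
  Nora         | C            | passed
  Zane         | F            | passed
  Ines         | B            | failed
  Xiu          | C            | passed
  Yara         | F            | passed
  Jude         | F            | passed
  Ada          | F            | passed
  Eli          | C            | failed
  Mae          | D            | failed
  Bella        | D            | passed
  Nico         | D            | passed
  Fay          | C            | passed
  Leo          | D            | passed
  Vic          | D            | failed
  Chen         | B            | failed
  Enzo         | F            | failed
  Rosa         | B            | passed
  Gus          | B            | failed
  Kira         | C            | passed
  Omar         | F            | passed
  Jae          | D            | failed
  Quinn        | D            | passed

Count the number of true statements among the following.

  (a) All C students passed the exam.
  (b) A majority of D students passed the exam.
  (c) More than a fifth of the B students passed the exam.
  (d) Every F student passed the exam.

1

(a) C: |A| = 7, |A ∩ B| = 6; needs A ⊆ B, i.e. every element of A is in B (|A ∖ B| = 0) — false.
(b) D: |A| = 8, |A ∩ B| = 5; needs |A ∩ B| > |A ∖ B| — true.
(c) B: |A| = 5, |A ∩ B| = 1; needs |A ∩ B| / |A| > 1/5 — false.
(d) F: |A| = 6, |A ∩ B| = 5; needs A ⊆ B, i.e. every element of A is in B (|A ∖ B| = 0) — false.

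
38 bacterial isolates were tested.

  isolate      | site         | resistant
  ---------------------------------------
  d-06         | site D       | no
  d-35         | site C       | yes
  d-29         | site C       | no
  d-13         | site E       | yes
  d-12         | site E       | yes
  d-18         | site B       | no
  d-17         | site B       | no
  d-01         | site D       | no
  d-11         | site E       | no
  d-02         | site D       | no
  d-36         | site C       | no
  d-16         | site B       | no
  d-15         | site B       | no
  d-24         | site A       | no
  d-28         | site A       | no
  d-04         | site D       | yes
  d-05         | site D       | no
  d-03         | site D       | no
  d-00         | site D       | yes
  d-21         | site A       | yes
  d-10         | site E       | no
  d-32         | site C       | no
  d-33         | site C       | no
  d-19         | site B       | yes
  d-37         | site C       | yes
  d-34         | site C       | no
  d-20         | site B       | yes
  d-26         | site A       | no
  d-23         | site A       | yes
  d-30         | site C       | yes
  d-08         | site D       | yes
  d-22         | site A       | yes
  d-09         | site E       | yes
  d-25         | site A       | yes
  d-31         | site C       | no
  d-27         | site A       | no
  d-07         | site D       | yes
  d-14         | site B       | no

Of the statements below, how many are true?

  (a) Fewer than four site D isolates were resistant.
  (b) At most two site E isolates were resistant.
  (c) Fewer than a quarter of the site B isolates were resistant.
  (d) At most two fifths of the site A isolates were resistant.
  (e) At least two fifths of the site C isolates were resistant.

(a) site D: |A| = 9, |A ∩ B| = 4; needs |A ∩ B| < 4 — false.
(b) site E: |A| = 5, |A ∩ B| = 3; needs |A ∩ B| ≤ 2 — false.
(c) site B: |A| = 7, |A ∩ B| = 2; needs |A ∩ B| / |A| < 1/4 — false.
(d) site A: |A| = 8, |A ∩ B| = 4; needs |A ∩ B| / |A| ≤ 2/5 — false.
(e) site C: |A| = 9, |A ∩ B| = 3; needs |A ∩ B| / |A| ≥ 2/5 — false.

0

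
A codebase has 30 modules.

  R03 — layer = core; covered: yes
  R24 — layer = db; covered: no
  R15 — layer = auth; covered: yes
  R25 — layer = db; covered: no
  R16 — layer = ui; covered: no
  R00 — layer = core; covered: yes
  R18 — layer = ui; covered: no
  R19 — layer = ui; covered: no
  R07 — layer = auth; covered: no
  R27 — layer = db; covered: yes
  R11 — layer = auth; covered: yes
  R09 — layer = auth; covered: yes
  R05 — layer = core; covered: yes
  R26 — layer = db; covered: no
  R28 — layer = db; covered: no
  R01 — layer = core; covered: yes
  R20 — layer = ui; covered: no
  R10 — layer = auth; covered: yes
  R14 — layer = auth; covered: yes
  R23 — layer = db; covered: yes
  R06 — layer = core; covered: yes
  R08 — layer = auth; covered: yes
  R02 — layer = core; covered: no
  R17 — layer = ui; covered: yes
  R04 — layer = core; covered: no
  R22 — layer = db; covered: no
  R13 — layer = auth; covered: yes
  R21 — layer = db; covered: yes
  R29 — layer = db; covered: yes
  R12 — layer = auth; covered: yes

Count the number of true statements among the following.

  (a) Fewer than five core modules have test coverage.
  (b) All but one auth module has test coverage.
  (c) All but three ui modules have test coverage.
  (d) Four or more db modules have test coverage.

(a) core: |A| = 7, |A ∩ B| = 5; needs |A ∩ B| < 5 — false.
(b) auth: |A| = 9, |A ∩ B| = 8; needs |A ∖ B| = 1 — true.
(c) ui: |A| = 5, |A ∩ B| = 1; needs |A ∖ B| = 3 — false.
(d) db: |A| = 9, |A ∩ B| = 4; needs |A ∩ B| ≥ 4 — true.

2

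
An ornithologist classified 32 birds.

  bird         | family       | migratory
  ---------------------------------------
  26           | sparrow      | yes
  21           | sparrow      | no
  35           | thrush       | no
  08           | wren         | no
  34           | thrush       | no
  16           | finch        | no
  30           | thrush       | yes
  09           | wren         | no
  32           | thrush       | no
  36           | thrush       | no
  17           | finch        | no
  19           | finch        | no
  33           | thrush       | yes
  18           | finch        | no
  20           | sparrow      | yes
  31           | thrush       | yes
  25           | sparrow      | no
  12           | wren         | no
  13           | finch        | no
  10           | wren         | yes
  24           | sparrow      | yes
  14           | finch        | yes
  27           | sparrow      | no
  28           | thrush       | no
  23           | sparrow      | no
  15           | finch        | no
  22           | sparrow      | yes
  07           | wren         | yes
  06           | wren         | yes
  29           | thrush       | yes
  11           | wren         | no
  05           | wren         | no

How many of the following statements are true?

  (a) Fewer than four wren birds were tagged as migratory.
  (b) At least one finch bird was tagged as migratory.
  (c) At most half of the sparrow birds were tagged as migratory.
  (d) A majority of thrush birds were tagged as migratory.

3

(a) wren: |A| = 8, |A ∩ B| = 3; needs |A ∩ B| < 4 — true.
(b) finch: |A| = 7, |A ∩ B| = 1; needs A ∩ B ≠ ∅ (|A ∩ B| ≥ 1) — true.
(c) sparrow: |A| = 8, |A ∩ B| = 4; needs |A ∩ B| ≤ |A ∖ B| — true.
(d) thrush: |A| = 9, |A ∩ B| = 4; needs |A ∩ B| > |A ∖ B| — false.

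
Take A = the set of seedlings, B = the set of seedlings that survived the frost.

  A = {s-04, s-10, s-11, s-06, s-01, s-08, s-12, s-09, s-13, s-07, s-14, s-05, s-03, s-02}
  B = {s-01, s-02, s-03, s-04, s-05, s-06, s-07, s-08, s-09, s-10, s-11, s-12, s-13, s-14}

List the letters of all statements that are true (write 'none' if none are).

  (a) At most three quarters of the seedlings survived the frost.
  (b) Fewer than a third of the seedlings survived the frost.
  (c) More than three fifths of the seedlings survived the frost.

|A| = 14, |A ∩ B| = 14, |A ∖ B| = 0.
(a) |A ∩ B| / |A| ≤ 3/4: fails.
(b) |A ∩ B| / |A| < 1/3: fails.
(c) |A ∩ B| / |A| > 3/5: holds.

(c)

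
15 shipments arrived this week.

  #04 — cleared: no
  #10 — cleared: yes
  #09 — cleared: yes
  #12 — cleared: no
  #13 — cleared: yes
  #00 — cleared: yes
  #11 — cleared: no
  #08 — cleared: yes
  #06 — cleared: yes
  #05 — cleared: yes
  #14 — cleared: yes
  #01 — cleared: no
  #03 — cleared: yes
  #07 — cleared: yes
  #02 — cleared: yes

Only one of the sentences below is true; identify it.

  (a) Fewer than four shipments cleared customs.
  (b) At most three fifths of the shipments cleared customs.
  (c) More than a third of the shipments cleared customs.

|A| = 15, |A ∩ B| = 11, |A ∖ B| = 4.
(a) requires |A ∩ B| < 4: false.
(b) requires |A ∩ B| / |A| ≤ 3/5: false.
(c) requires |A ∩ B| / |A| > 1/3: true.

(c)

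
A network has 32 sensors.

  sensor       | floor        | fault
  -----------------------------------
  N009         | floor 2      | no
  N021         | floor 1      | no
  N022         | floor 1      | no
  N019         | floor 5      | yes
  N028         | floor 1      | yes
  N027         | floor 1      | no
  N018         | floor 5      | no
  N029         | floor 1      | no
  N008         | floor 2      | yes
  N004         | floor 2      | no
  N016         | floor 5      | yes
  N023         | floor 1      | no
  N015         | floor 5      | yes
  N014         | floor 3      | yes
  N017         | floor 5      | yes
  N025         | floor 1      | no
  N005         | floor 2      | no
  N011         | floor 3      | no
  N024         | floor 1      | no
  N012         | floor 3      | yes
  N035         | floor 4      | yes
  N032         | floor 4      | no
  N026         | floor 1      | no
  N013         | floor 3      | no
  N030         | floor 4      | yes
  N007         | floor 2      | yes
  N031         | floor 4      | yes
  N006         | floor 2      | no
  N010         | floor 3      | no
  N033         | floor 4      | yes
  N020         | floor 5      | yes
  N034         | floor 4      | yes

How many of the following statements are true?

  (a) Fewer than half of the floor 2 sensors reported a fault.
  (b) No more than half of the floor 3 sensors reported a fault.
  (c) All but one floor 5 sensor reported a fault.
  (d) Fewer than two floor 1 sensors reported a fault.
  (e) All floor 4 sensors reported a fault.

4

(a) floor 2: |A| = 6, |A ∩ B| = 2; needs |A ∩ B| < |A ∖ B| — true.
(b) floor 3: |A| = 5, |A ∩ B| = 2; needs |A ∩ B| ≤ |A ∖ B| — true.
(c) floor 5: |A| = 6, |A ∩ B| = 5; needs |A ∖ B| = 1 — true.
(d) floor 1: |A| = 9, |A ∩ B| = 1; needs |A ∩ B| < 2 — true.
(e) floor 4: |A| = 6, |A ∩ B| = 5; needs A ⊆ B, i.e. every element of A is in B (|A ∖ B| = 0) — false.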